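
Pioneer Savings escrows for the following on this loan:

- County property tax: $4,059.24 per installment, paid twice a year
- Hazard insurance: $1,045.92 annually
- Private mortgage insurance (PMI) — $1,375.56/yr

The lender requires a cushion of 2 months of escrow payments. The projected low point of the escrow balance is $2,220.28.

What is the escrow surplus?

$463.62

County property tax: $4,059.24 × 2 = $8,118.48
Hazard insurance: $1,045.92
Private mortgage insurance (PMI): $1,375.56
Yearly total = $10,539.96
Base monthly escrow = $10,539.96 / 12 = $878.33
Required reserve = 2 × $878.33 = $1,756.66
Surplus = $2,220.28 − $1,756.66 = $463.62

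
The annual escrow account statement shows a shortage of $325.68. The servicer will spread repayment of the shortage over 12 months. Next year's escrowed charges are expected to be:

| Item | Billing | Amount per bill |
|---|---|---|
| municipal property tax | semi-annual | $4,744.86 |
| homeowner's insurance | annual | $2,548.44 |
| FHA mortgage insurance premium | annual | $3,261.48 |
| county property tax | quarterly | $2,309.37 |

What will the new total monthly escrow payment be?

$2,071.90

Municipal property tax = $4,744.86 × 2 = $9,489.72/yr
Homeowner's insurance = $2,548.44/yr
FHA mortgage insurance premium = $3,261.48/yr
County property tax = $2,309.37 × 4 = $9,237.48/yr
Total per year = $9,489.72 + $2,548.44 + $3,261.48 + $9,237.48 = $24,537.12
Per month = $24,537.12 ÷ 12 = $2,044.76
Shortage per month = $325.68 / 12 = $27.14
Adjusted monthly = $2,044.76 + $27.14 = $2,071.90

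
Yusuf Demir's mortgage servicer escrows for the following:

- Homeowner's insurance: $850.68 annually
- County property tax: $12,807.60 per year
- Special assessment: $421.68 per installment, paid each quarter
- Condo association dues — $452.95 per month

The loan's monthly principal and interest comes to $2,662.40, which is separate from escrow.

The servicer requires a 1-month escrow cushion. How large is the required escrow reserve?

Homeowner's insurance — $850.68
County property tax — $12,807.60
Special assessment — $421.68 × 4 = $1,686.72
Condo association dues — $452.95 × 12 = $5,435.40
Annual escrow total = $850.68 + $12,807.60 + $1,686.72 + $5,435.40 = $20,780.40
Monthly escrow = $20,780.40 / 12 = $1,731.70
Reserve = 1 × $1,731.70 = $1,731.70

$1,731.70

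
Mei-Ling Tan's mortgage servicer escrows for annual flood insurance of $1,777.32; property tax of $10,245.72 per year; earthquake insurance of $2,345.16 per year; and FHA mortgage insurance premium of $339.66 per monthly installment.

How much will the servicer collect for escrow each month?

Flood insurance = $1,777.32 annually
Property tax = $10,245.72 annually
Earthquake insurance = $2,345.16 annually
FHA mortgage insurance premium = $339.66 × 12 = $4,075.92 annually
Yearly total = $1,777.32 + $10,245.72 + $2,345.16 + $4,075.92 = $18,444.12
Per month = $18,444.12 ÷ 12 = $1,537.01

$1,537.01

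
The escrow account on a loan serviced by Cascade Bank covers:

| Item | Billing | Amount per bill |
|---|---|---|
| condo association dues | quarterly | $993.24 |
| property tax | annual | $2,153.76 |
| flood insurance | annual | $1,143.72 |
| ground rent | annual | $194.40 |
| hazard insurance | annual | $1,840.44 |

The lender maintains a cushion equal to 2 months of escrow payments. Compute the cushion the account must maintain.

$1,550.88

Condo association dues — $993.24 × 4 = $3,972.96/yr
Property tax — $2,153.76/yr
Flood insurance — $1,143.72/yr
Ground rent — $194.40/yr
Hazard insurance — $1,840.44/yr
Total per year = $3,972.96 + $2,153.76 + $1,143.72 + $194.40 + $1,840.44 = $9,305.28
Base monthly escrow = $9,305.28 / 12 = $775.44
Required cushion = 2 × $775.44 = $1,550.88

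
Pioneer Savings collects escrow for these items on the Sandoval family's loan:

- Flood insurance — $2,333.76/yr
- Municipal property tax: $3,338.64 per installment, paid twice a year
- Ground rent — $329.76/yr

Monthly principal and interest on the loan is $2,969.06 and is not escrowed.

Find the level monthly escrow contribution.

Flood insurance — $2,333.76/yr
Municipal property tax — $3,338.64 × 2 = $6,677.28/yr
Ground rent — $329.76/yr
Total annual escrow = $2,333.76 + $6,677.28 + $329.76 = $9,340.80
Monthly = $9,340.80 / 12 = $778.40

$778.40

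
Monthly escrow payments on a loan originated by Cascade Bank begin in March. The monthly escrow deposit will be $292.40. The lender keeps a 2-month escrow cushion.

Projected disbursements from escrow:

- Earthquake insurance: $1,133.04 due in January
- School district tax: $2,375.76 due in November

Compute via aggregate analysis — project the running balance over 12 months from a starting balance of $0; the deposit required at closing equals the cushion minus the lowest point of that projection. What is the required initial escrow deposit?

Cushion = 2 × $292.40 = $584.80
Trial balance (start $0, +$292.40 each month, − disbursements):
  Mar: +$292.40 → $292.40
  Apr: +$292.40 → $584.80
  May: +$292.40 → $877.20
  Jun: +$292.40 → $1,169.60
  Jul: +$292.40 → $1,462.00
  Aug: +$292.40 → $1,754.40
  Sep: +$292.40 → $2,046.80
  Oct: +$292.40 → $2,339.20
  Nov: +$292.40 − $2,375.76 → $255.84
  Dec: +$292.40 → $548.24
  Jan: +$292.40 − $1,133.04 → -$292.40
  Feb: +$292.40 → $0.00
Lowest trial balance = -$292.40 (Jan)
Initial deposit = cushion − low point = $584.80 − (-$292.40) = $877.20

$877.20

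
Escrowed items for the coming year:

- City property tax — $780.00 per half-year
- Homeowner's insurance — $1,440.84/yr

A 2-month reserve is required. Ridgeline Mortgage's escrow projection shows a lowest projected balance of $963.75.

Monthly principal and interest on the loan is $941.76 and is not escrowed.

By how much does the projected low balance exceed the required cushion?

$463.61

City property tax — $780.00 × 2 = $1,560.00/yr
Homeowner's insurance — $1,440.84/yr
Total per year = $1,560.00 + $1,440.84 = $3,000.84
Base monthly escrow = $3,000.84 / 12 = $250.07
Required reserve = 2 × $250.07 = $500.14
Surplus = $963.75 − $500.14 = $463.61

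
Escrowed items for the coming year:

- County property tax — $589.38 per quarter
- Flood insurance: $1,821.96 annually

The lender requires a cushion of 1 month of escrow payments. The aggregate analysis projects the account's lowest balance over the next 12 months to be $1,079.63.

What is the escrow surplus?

$731.34

County property tax: $589.38 × 4 = $2,357.52 per year
Flood insurance: $1,821.96 per year
Total annual escrow = $2,357.52 + $1,821.96 = $4,179.48
Monthly = $4,179.48 ÷ 12 = $348.29
Required reserve = 1 × $348.29 = $348.29
Excess over cushion: $1,079.63 − $348.29 = $731.34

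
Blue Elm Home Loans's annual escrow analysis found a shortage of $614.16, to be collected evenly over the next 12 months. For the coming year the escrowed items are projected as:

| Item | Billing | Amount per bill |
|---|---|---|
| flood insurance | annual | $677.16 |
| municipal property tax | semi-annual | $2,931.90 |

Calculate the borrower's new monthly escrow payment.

Flood insurance = $677.16/yr
Municipal property tax = $2,931.90 × 2 = $5,863.80/yr
Total annual escrow = $677.16 + $5,863.80 = $6,540.96
Monthly = $6,540.96 / 12 = $545.08
Monthly shortage recovery: $614.16 / 12 = $51.18
New monthly escrow = $545.08 + $51.18 = $596.26

$596.26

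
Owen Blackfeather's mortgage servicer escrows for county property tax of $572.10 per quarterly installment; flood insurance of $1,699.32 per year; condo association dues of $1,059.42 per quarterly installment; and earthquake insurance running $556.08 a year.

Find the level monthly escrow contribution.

$731.79

County property tax: $572.10 × 4 = $2,288.40
Flood insurance: $1,699.32
Condo association dues: $1,059.42 × 4 = $4,237.68
Earthquake insurance: $556.08
Total per year = $8,781.48
Monthly escrow = $8,781.48 / 12 = $731.79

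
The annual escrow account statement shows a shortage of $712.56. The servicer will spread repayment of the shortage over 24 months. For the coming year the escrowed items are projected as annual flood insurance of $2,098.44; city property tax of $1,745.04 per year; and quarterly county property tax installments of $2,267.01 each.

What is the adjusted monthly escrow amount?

Flood insurance — $2,098.44 annually
City property tax — $1,745.04 annually
County property tax — $2,267.01 × 4 = $9,068.04 annually
Total annual escrow = $12,911.52
Per month = $12,911.52 / 12 = $1,075.96
Monthly shortage recovery: $712.56 / 24 = $29.69
New monthly escrow = $1,075.96 + $29.69 = $1,105.65

$1,105.65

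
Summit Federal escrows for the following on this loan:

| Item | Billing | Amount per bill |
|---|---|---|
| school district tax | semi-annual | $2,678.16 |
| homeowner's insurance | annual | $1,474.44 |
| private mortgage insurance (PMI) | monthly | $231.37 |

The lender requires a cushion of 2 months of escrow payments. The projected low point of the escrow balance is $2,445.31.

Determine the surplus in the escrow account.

School district tax: $2,678.16 × 2 = $5,356.32
Homeowner's insurance: $1,474.44
Private mortgage insurance (PMI): $231.37 × 12 = $2,776.44
Total per year = $5,356.32 + $1,474.44 + $2,776.44 = $9,607.20
Per month = $9,607.20 ÷ 12 = $800.60
Cushion = 2 × $800.60 = $1,601.20
Surplus = $2,445.31 − $1,601.20 = $844.11

$844.11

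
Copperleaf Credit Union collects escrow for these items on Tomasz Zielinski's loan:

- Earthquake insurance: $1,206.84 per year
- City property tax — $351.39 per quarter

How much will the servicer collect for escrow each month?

$217.70

Earthquake insurance: $1,206.84 annually
City property tax: $351.39 × 4 = $1,405.56 annually
Yearly total = $2,612.40
Per month = $2,612.40 ÷ 12 = $217.70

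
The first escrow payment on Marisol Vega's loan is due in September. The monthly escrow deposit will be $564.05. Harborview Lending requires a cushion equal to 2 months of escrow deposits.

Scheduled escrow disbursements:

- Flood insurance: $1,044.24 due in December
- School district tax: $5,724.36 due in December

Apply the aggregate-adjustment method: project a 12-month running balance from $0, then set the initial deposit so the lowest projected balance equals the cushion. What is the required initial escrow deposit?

Cushion = 2 × $564.05 = $1,128.10
Trial balance (start $0, +$564.05 each month, − disbursements):
  Sep: +$564.05 → $564.05
  Oct: +$564.05 → $1,128.10
  Nov: +$564.05 → $1,692.15
  Dec: +$564.05 − $6,768.60 → -$4,512.40
  Jan: +$564.05 → -$3,948.35
  Feb: +$564.05 → -$3,384.30
  Mar: +$564.05 → -$2,820.25
  Apr: +$564.05 → -$2,256.20
  May: +$564.05 → -$1,692.15
  Jun: +$564.05 → -$1,128.10
  Jul: +$564.05 → -$564.05
  Aug: +$564.05 → $0.00
Lowest trial balance = -$4,512.40 (Dec)
Initial deposit = cushion − low point = $1,128.10 − (-$4,512.40) = $5,640.50

$5,640.50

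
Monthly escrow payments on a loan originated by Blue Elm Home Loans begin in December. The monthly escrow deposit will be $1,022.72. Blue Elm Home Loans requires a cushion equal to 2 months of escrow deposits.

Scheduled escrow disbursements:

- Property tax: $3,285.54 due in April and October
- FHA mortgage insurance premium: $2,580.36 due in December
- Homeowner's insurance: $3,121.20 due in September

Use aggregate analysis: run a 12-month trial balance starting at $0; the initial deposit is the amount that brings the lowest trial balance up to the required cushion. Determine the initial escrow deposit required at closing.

Cushion = 2 × $1,022.72 = $2,045.44
Trial balance (start $0, +$1,022.72 each month, − disbursements):
  Dec: +$1,022.72 − $2,580.36 → -$1,557.64
  Jan: +$1,022.72 → -$534.92
  Feb: +$1,022.72 → $487.80
  Mar: +$1,022.72 → $1,510.52
  Apr: +$1,022.72 − $3,285.54 → -$752.30
  May: +$1,022.72 → $270.42
  Jun: +$1,022.72 → $1,293.14
  Jul: +$1,022.72 → $2,315.86
  Aug: +$1,022.72 → $3,338.58
  Sep: +$1,022.72 − $3,121.20 → $1,240.10
  Oct: +$1,022.72 − $3,285.54 → -$1,022.72
  Nov: +$1,022.72 → $0.00
Lowest trial balance = -$1,557.64 (Dec)
Initial deposit = cushion − low point = $2,045.44 − (-$1,557.64) = $3,603.08

$3,603.08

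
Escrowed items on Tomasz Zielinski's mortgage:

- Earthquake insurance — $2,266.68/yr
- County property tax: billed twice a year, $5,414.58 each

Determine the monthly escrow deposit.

$1,091.32

Earthquake insurance: $2,266.68 annually
County property tax: $5,414.58 × 2 = $10,829.16 annually
Total annual escrow = $2,266.68 + $10,829.16 = $13,095.84
Monthly escrow = $13,095.84 / 12 = $1,091.32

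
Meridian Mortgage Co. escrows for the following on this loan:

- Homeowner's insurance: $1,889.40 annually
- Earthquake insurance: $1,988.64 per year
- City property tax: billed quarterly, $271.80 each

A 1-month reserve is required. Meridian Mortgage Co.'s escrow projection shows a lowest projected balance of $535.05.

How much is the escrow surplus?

Homeowner's insurance — $1,889.40
Earthquake insurance — $1,988.64
City property tax — $271.80 × 4 = $1,087.20
Total annual escrow = $1,889.40 + $1,988.64 + $1,087.20 = $4,965.24
Monthly escrow = $4,965.24 ÷ 12 = $413.77
Cushion = 1 × $413.77 = $413.77
Surplus = $535.05 − $413.77 = $121.28

$121.28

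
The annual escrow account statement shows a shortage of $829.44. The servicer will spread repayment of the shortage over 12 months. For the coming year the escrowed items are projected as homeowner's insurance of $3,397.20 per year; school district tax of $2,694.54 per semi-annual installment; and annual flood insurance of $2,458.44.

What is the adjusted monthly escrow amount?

$1,006.18

Homeowner's insurance: $3,397.20 annually
School district tax: $2,694.54 × 2 = $5,389.08 annually
Flood insurance: $2,458.44 annually
Yearly total = $3,397.20 + $5,389.08 + $2,458.44 = $11,244.72
Base monthly escrow = $11,244.72 / 12 = $937.06
Shortage spread = $829.44 ÷ 12 = $69.12/mo
Adjusted monthly = $937.06 + $69.12 = $1,006.18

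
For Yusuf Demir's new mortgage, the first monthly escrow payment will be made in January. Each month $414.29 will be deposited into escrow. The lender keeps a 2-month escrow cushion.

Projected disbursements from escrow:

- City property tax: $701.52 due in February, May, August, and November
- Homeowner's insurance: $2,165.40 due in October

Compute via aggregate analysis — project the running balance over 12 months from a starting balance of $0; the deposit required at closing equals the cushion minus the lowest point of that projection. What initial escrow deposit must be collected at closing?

$1,242.87

Cushion = 2 × $414.29 = $828.58
Trial balance (start $0, +$414.29 each month, − disbursements):
  Jan: +$414.29 → $414.29
  Feb: +$414.29 − $701.52 → $127.06
  Mar: +$414.29 → $541.35
  Apr: +$414.29 → $955.64
  May: +$414.29 − $701.52 → $668.41
  Jun: +$414.29 → $1,082.70
  Jul: +$414.29 → $1,496.99
  Aug: +$414.29 − $701.52 → $1,209.76
  Sep: +$414.29 → $1,624.05
  Oct: +$414.29 − $2,165.40 → -$127.06
  Nov: +$414.29 − $701.52 → -$414.29
  Dec: +$414.29 → $0.00
Lowest trial balance = -$414.29 (Nov)
Initial deposit = cushion − low point = $828.58 − (-$414.29) = $1,242.87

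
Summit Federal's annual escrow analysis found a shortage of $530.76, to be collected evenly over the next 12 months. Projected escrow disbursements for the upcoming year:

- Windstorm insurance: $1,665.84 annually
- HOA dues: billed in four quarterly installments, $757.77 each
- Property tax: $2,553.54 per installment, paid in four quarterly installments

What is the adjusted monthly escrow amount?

Windstorm insurance: $1,665.84
HOA dues: $757.77 × 4 = $3,031.08
Property tax: $2,553.54 × 4 = $10,214.16
Total annual escrow = $1,665.84 + $3,031.08 + $10,214.16 = $14,911.08
Per month = $14,911.08 ÷ 12 = $1,242.59
Monthly shortage recovery: $530.76 ÷ 12 = $44.23
Adjusted monthly = $1,242.59 + $44.23 = $1,286.82

$1,286.82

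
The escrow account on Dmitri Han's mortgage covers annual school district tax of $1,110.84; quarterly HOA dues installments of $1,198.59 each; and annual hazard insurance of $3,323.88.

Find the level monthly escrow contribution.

$769.09

School district tax — $1,110.84 per year
HOA dues — $1,198.59 × 4 = $4,794.36 per year
Hazard insurance — $3,323.88 per year
Yearly total = $1,110.84 + $4,794.36 + $3,323.88 = $9,229.08
Per month = $9,229.08 / 12 = $769.09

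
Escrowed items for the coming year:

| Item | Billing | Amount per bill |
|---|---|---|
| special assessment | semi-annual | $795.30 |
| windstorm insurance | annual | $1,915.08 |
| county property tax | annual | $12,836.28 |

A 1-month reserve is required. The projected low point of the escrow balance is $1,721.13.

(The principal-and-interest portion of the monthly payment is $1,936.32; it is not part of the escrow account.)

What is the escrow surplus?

$359.30

Special assessment = $795.30 × 2 = $1,590.60 annually
Windstorm insurance = $1,915.08 annually
County property tax = $12,836.28 annually
Total annual escrow = $16,341.96
Per month = $16,341.96 ÷ 12 = $1,361.83
Required reserve = 1 × $1,361.83 = $1,361.83
Excess over cushion: $1,721.13 − $1,361.83 = $359.30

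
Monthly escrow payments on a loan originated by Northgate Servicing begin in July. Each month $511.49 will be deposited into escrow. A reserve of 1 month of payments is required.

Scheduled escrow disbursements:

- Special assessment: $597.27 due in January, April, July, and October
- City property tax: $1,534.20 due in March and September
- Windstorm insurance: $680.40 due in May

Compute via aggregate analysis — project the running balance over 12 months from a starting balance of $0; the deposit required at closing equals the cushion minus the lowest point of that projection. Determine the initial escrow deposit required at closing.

$1,194.27

Cushion = 1 × $511.49 = $511.49
Trial balance (start $0, +$511.49 each month, − disbursements):
  Jul: +$511.49 − $597.27 → -$85.78
  Aug: +$511.49 → $425.71
  Sep: +$511.49 − $1,534.20 → -$597.00
  Oct: +$511.49 − $597.27 → -$682.78
  Nov: +$511.49 → -$171.29
  Dec: +$511.49 → $340.20
  Jan: +$511.49 − $597.27 → $254.42
  Feb: +$511.49 → $765.91
  Mar: +$511.49 − $1,534.20 → -$256.80
  Apr: +$511.49 − $597.27 → -$342.58
  May: +$511.49 − $680.40 → -$511.49
  Jun: +$511.49 → $0.00
Lowest trial balance = -$682.78 (Oct)
Initial deposit = cushion − low point = $511.49 − (-$682.78) = $1,194.27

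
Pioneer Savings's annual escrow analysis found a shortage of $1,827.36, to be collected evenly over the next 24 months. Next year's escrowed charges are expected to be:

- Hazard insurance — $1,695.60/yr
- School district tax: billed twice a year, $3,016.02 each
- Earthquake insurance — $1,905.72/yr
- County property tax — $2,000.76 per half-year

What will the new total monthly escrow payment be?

$1,212.38

Hazard insurance: $1,695.60 per year
School district tax: $3,016.02 × 2 = $6,032.04 per year
Earthquake insurance: $1,905.72 per year
County property tax: $2,000.76 × 2 = $4,001.52 per year
Total per year = $13,634.88
Base monthly escrow = $13,634.88 ÷ 12 = $1,136.24
Shortage per month = $1,827.36 / 24 = $76.14
Adjusted monthly = $1,136.24 + $76.14 = $1,212.38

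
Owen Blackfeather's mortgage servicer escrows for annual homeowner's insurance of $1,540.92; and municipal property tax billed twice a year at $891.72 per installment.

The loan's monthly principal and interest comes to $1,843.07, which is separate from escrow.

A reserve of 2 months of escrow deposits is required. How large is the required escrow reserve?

$554.06

Homeowner's insurance = $1,540.92/yr
Municipal property tax = $891.72 × 2 = $1,783.44/yr
Annual escrow total = $1,540.92 + $1,783.44 = $3,324.36
Monthly = $3,324.36 ÷ 12 = $277.03
Cushion = 2 × $277.03 = $554.06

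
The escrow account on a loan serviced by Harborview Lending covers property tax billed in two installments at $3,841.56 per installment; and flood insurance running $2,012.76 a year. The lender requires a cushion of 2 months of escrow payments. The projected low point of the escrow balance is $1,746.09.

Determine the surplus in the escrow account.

Property tax: $3,841.56 × 2 = $7,683.12
Flood insurance: $2,012.76
Yearly total = $7,683.12 + $2,012.76 = $9,695.88
Base monthly escrow = $9,695.88 ÷ 12 = $807.99
Required cushion = 2 × $807.99 = $1,615.98
Surplus = $1,746.09 − $1,615.98 = $130.11

$130.11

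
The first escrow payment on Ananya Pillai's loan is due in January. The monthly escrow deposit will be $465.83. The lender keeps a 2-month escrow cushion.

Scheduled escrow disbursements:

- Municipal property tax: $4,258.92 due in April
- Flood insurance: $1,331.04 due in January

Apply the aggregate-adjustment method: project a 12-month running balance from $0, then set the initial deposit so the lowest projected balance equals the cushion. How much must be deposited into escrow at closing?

Cushion = 2 × $465.83 = $931.66
Trial balance (start $0, +$465.83 each month, − disbursements):
  Jan: +$465.83 − $1,331.04 → -$865.21
  Feb: +$465.83 → -$399.38
  Mar: +$465.83 → $66.45
  Apr: +$465.83 − $4,258.92 → -$3,726.64
  May: +$465.83 → -$3,260.81
  Jun: +$465.83 → -$2,794.98
  Jul: +$465.83 → -$2,329.15
  Aug: +$465.83 → -$1,863.32
  Sep: +$465.83 → -$1,397.49
  Oct: +$465.83 → -$931.66
  Nov: +$465.83 → -$465.83
  Dec: +$465.83 → $0.00
Lowest trial balance = -$3,726.64 (Apr)
Initial deposit = cushion − low point = $931.66 − (-$3,726.64) = $4,658.30

$4,658.30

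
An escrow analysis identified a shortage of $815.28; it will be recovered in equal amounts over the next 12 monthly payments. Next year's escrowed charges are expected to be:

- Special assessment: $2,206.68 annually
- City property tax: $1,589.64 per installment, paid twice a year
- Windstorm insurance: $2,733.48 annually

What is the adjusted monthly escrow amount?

Special assessment — $2,206.68 annually
City property tax — $1,589.64 × 2 = $3,179.28 annually
Windstorm insurance — $2,733.48 annually
Combined annual = $2,206.68 + $3,179.28 + $2,733.48 = $8,119.44
Monthly = $8,119.44 / 12 = $676.62
Shortage spread = $815.28 / 12 = $67.94/mo
Adjusted monthly = $676.62 + $67.94 = $744.56

$744.56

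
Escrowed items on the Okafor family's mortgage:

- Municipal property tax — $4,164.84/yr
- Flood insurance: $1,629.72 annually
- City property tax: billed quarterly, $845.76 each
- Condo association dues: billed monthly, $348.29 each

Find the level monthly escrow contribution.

Municipal property tax: $4,164.84/yr
Flood insurance: $1,629.72/yr
City property tax: $845.76 × 4 = $3,383.04/yr
Condo association dues: $348.29 × 12 = $4,179.48/yr
Annual escrow total = $4,164.84 + $1,629.72 + $3,383.04 + $4,179.48 = $13,357.08
Monthly escrow = $13,357.08 / 12 = $1,113.09

$1,113.09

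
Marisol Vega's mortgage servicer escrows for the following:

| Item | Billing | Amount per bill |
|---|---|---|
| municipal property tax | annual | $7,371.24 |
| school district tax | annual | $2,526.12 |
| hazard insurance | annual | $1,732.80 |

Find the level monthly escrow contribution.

Municipal property tax — $7,371.24/yr
School district tax — $2,526.12/yr
Hazard insurance — $1,732.80/yr
Annual escrow total = $11,630.16
Base monthly escrow = $11,630.16 ÷ 12 = $969.18

$969.18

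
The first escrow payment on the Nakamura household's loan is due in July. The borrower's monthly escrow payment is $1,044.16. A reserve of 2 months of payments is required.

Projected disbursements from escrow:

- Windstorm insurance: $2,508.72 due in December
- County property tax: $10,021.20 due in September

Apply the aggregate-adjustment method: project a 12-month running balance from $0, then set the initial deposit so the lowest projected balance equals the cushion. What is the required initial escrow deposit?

Cushion = 2 × $1,044.16 = $2,088.32
Trial balance (start $0, +$1,044.16 each month, − disbursements):
  Jul: +$1,044.16 → $1,044.16
  Aug: +$1,044.16 → $2,088.32
  Sep: +$1,044.16 − $10,021.20 → -$6,888.72
  Oct: +$1,044.16 → -$5,844.56
  Nov: +$1,044.16 → -$4,800.40
  Dec: +$1,044.16 − $2,508.72 → -$6,264.96
  Jan: +$1,044.16 → -$5,220.80
  Feb: +$1,044.16 → -$4,176.64
  Mar: +$1,044.16 → -$3,132.48
  Apr: +$1,044.16 → -$2,088.32
  May: +$1,044.16 → -$1,044.16
  Jun: +$1,044.16 → $0.00
Lowest trial balance = -$6,888.72 (Sep)
Initial deposit = cushion − low point = $2,088.32 − (-$6,888.72) = $8,977.04

$8,977.04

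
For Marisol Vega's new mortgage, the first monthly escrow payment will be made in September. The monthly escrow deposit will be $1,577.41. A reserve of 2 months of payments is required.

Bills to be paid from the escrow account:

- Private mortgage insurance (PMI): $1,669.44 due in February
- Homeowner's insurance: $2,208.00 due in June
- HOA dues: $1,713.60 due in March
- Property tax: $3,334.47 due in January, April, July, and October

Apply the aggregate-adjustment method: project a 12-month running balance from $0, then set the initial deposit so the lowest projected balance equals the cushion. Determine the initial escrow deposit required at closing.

$4,732.23

Cushion = 2 × $1,577.41 = $3,154.82
Trial balance (start $0, +$1,577.41 each month, − disbursements):
  Sep: +$1,577.41 → $1,577.41
  Oct: +$1,577.41 − $3,334.47 → -$179.65
  Nov: +$1,577.41 → $1,397.76
  Dec: +$1,577.41 → $2,975.17
  Jan: +$1,577.41 − $3,334.47 → $1,218.11
  Feb: +$1,577.41 − $1,669.44 → $1,126.08
  Mar: +$1,577.41 − $1,713.60 → $989.89
  Apr: +$1,577.41 − $3,334.47 → -$767.17
  May: +$1,577.41 → $810.24
  Jun: +$1,577.41 − $2,208.00 → $179.65
  Jul: +$1,577.41 − $3,334.47 → -$1,577.41
  Aug: +$1,577.41 → $0.00
Lowest trial balance = -$1,577.41 (Jul)
Initial deposit = cushion − low point = $3,154.82 − (-$1,577.41) = $4,732.23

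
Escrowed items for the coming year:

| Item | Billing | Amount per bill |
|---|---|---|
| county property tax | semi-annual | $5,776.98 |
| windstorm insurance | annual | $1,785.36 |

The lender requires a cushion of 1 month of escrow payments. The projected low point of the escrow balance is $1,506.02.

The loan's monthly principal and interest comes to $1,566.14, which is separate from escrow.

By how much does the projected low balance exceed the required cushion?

County property tax — $5,776.98 × 2 = $11,553.96
Windstorm insurance — $1,785.36
Total annual escrow = $11,553.96 + $1,785.36 = $13,339.32
Per month = $13,339.32 ÷ 12 = $1,111.61
Cushion = 1 × $1,111.61 = $1,111.61
Surplus = $1,506.02 − $1,111.61 = $394.41

$394.41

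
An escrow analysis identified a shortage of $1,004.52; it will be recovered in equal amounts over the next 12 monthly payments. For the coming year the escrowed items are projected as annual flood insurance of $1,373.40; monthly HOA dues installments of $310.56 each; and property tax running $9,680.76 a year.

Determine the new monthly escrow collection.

Flood insurance — $1,373.40 annually
HOA dues — $310.56 × 12 = $3,726.72 annually
Property tax — $9,680.76 annually
Yearly total = $14,780.88
Monthly = $14,780.88 ÷ 12 = $1,231.74
Shortage per month = $1,004.52 / 12 = $83.71
Adjusted monthly = $1,231.74 + $83.71 = $1,315.45

$1,315.45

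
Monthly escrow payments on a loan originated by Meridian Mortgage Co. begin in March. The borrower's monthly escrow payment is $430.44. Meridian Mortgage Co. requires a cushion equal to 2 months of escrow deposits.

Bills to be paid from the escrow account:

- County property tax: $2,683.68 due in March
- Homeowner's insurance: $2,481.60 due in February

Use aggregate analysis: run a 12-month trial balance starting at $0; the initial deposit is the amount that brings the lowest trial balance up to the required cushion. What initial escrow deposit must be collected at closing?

$3,114.12

Cushion = 2 × $430.44 = $860.88
Trial balance (start $0, +$430.44 each month, − disbursements):
  Mar: +$430.44 − $2,683.68 → -$2,253.24
  Apr: +$430.44 → -$1,822.80
  May: +$430.44 → -$1,392.36
  Jun: +$430.44 → -$961.92
  Jul: +$430.44 → -$531.48
  Aug: +$430.44 → -$101.04
  Sep: +$430.44 → $329.40
  Oct: +$430.44 → $759.84
  Nov: +$430.44 → $1,190.28
  Dec: +$430.44 → $1,620.72
  Jan: +$430.44 → $2,051.16
  Feb: +$430.44 − $2,481.60 → $0.00
Lowest trial balance = -$2,253.24 (Mar)
Initial deposit = cushion − low point = $860.88 − (-$2,253.24) = $3,114.12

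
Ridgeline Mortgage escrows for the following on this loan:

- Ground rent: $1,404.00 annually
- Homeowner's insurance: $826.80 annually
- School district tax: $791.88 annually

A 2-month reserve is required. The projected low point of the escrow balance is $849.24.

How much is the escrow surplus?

$345.46

Ground rent — $1,404.00/yr
Homeowner's insurance — $826.80/yr
School district tax — $791.88/yr
Total per year = $1,404.00 + $826.80 + $791.88 = $3,022.68
Monthly escrow = $3,022.68 ÷ 12 = $251.89
Required cushion = 2 × $251.89 = $503.78
Excess over cushion: $849.24 − $503.78 = $345.46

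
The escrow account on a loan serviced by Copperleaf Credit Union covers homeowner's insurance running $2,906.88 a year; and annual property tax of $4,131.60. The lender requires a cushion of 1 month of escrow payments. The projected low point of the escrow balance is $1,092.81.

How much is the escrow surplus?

$506.27

Homeowner's insurance = $2,906.88
Property tax = $4,131.60
Yearly total = $7,038.48
Monthly escrow = $7,038.48 ÷ 12 = $586.54
Required reserve = 1 × $586.54 = $586.54
Surplus = $1,092.81 − $586.54 = $506.27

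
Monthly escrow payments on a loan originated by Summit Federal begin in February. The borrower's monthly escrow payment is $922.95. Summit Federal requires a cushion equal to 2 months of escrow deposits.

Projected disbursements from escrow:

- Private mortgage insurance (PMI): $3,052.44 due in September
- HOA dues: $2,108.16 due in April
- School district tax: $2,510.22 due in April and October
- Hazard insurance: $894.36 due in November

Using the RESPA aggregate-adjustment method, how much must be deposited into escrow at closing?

$3,720.39

Cushion = 2 × $922.95 = $1,845.90
Trial balance (start $0, +$922.95 each month, − disbursements):
  Feb: +$922.95 → $922.95
  Mar: +$922.95 → $1,845.90
  Apr: +$922.95 − $4,618.38 → -$1,849.53
  May: +$922.95 → -$926.58
  Jun: +$922.95 → -$3.63
  Jul: +$922.95 → $919.32
  Aug: +$922.95 → $1,842.27
  Sep: +$922.95 − $3,052.44 → -$287.22
  Oct: +$922.95 − $2,510.22 → -$1,874.49
  Nov: +$922.95 − $894.36 → -$1,845.90
  Dec: +$922.95 → -$922.95
  Jan: +$922.95 → $0.00
Lowest trial balance = -$1,874.49 (Oct)
Initial deposit = cushion − low point = $1,845.90 − (-$1,874.49) = $3,720.39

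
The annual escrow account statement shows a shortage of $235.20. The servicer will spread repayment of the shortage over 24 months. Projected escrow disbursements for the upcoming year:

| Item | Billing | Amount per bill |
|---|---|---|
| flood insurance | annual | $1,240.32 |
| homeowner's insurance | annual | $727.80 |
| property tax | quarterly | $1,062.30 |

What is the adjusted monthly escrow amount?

Flood insurance: $1,240.32
Homeowner's insurance: $727.80
Property tax: $1,062.30 × 4 = $4,249.20
Combined annual = $6,217.32
Monthly escrow = $6,217.32 ÷ 12 = $518.11
Shortage per month = $235.20 / 24 = $9.80
New monthly escrow = $518.11 + $9.80 = $527.91

$527.91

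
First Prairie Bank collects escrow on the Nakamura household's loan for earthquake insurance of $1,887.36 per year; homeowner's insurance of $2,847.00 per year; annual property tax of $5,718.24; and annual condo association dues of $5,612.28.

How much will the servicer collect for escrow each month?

$1,338.74

Earthquake insurance: $1,887.36/yr
Homeowner's insurance: $2,847.00/yr
Property tax: $5,718.24/yr
Condo association dues: $5,612.28/yr
Yearly total = $1,887.36 + $2,847.00 + $5,718.24 + $5,612.28 = $16,064.88
Monthly = $16,064.88 ÷ 12 = $1,338.74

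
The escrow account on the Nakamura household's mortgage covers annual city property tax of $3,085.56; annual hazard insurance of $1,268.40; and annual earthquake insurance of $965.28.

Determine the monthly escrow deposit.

$443.27

City property tax — $3,085.56 per year
Hazard insurance — $1,268.40 per year
Earthquake insurance — $965.28 per year
Combined annual = $3,085.56 + $1,268.40 + $965.28 = $5,319.24
Per month = $5,319.24 / 12 = $443.27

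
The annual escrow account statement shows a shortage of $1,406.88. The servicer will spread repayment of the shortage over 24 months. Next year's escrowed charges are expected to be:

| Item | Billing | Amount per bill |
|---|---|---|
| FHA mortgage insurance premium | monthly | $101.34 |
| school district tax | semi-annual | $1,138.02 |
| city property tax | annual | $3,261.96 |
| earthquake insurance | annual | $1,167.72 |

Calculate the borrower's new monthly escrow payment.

FHA mortgage insurance premium — $101.34 × 12 = $1,216.08 annually
School district tax — $1,138.02 × 2 = $2,276.04 annually
City property tax — $3,261.96 annually
Earthquake insurance — $1,167.72 annually
Yearly total = $7,921.80
Monthly escrow = $7,921.80 ÷ 12 = $660.15
Monthly shortage recovery: $1,406.88 / 24 = $58.62
Adjusted monthly = $660.15 + $58.62 = $718.77

$718.77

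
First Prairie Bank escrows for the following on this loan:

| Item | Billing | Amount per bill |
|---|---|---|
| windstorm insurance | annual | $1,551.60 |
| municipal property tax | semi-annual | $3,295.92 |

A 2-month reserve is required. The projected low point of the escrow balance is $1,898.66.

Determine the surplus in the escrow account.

Windstorm insurance: $1,551.60 annually
Municipal property tax: $3,295.92 × 2 = $6,591.84 annually
Annual escrow total = $8,143.44
Per month = $8,143.44 ÷ 12 = $678.62
Required cushion = 2 × $678.62 = $1,357.24
Excess over cushion: $1,898.66 − $1,357.24 = $541.42

$541.42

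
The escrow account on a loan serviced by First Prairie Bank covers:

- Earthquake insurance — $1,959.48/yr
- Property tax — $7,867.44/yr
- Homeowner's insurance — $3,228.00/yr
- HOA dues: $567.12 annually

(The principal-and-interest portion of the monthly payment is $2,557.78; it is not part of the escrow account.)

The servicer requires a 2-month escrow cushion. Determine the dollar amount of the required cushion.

Earthquake insurance = $1,959.48 annually
Property tax = $7,867.44 annually
Homeowner's insurance = $3,228.00 annually
HOA dues = $567.12 annually
Total annual escrow = $13,622.04
Base monthly escrow = $13,622.04 ÷ 12 = $1,135.17
Required cushion = 2 × $1,135.17 = $2,270.34

$2,270.34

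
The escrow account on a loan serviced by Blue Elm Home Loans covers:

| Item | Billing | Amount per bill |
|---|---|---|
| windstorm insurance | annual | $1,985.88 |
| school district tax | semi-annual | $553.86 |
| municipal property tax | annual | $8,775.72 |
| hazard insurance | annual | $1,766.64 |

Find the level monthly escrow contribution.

Windstorm insurance — $1,985.88
School district tax — $553.86 × 2 = $1,107.72
Municipal property tax — $8,775.72
Hazard insurance — $1,766.64
Yearly total = $1,985.88 + $1,107.72 + $8,775.72 + $1,766.64 = $13,635.96
Per month = $13,635.96 ÷ 12 = $1,136.33

$1,136.33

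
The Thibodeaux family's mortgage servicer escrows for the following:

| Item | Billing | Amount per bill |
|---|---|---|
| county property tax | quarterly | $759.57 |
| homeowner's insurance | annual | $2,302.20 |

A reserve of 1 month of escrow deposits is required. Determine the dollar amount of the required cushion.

County property tax — $759.57 × 4 = $3,038.28
Homeowner's insurance — $2,302.20
Total annual escrow = $5,340.48
Monthly escrow = $5,340.48 ÷ 12 = $445.04
Reserve = 1 × $445.04 = $445.04

$445.04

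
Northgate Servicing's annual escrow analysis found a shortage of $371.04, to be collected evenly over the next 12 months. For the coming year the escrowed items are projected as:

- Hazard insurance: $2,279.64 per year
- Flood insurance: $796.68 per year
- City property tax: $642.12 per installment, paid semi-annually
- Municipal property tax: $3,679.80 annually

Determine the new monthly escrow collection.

Hazard insurance: $2,279.64 per year
Flood insurance: $796.68 per year
City property tax: $642.12 × 2 = $1,284.24 per year
Municipal property tax: $3,679.80 per year
Yearly total = $8,040.36
Monthly escrow = $8,040.36 ÷ 12 = $670.03
Monthly shortage recovery: $371.04 / 12 = $30.92
Adjusted monthly = $670.03 + $30.92 = $700.95

$700.95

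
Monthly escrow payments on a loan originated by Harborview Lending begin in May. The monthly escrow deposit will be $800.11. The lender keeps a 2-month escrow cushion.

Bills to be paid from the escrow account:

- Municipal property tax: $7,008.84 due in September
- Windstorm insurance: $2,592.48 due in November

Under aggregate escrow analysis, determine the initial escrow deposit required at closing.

$5,600.77

Cushion = 2 × $800.11 = $1,600.22
Trial balance (start $0, +$800.11 each month, − disbursements):
  May: +$800.11 → $800.11
  Jun: +$800.11 → $1,600.22
  Jul: +$800.11 → $2,400.33
  Aug: +$800.11 → $3,200.44
  Sep: +$800.11 − $7,008.84 → -$3,008.29
  Oct: +$800.11 → -$2,208.18
  Nov: +$800.11 − $2,592.48 → -$4,000.55
  Dec: +$800.11 → -$3,200.44
  Jan: +$800.11 → -$2,400.33
  Feb: +$800.11 → -$1,600.22
  Mar: +$800.11 → -$800.11
  Apr: +$800.11 → $0.00
Lowest trial balance = -$4,000.55 (Nov)
Initial deposit = cushion − low point = $1,600.22 − (-$4,000.55) = $5,600.77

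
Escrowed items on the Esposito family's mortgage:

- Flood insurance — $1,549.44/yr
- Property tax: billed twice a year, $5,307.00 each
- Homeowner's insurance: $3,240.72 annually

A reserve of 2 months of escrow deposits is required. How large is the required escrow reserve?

Flood insurance = $1,549.44/yr
Property tax = $5,307.00 × 2 = $10,614.00/yr
Homeowner's insurance = $3,240.72/yr
Combined annual = $15,404.16
Monthly escrow = $15,404.16 ÷ 12 = $1,283.68
Cushion = 2 × $1,283.68 = $2,567.36

$2,567.36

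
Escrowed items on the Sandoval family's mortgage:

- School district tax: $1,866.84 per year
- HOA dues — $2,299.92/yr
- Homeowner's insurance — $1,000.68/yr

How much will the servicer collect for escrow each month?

$430.62

School district tax — $1,866.84
HOA dues — $2,299.92
Homeowner's insurance — $1,000.68
Total per year = $5,167.44
Monthly = $5,167.44 ÷ 12 = $430.62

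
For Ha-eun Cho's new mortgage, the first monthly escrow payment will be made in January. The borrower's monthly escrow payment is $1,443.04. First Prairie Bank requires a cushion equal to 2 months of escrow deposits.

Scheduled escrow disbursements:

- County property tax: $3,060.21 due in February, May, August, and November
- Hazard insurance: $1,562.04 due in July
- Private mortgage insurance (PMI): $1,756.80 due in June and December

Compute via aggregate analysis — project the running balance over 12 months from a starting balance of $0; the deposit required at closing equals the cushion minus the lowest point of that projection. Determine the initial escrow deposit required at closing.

$3,841.23

Cushion = 2 × $1,443.04 = $2,886.08
Trial balance (start $0, +$1,443.04 each month, − disbursements):
  Jan: +$1,443.04 → $1,443.04
  Feb: +$1,443.04 − $3,060.21 → -$174.13
  Mar: +$1,443.04 → $1,268.91
  Apr: +$1,443.04 → $2,711.95
  May: +$1,443.04 − $3,060.21 → $1,094.78
  Jun: +$1,443.04 − $1,756.80 → $781.02
  Jul: +$1,443.04 − $1,562.04 → $662.02
  Aug: +$1,443.04 − $3,060.21 → -$955.15
  Sep: +$1,443.04 → $487.89
  Oct: +$1,443.04 → $1,930.93
  Nov: +$1,443.04 − $3,060.21 → $313.76
  Dec: +$1,443.04 − $1,756.80 → $0.00
Lowest trial balance = -$955.15 (Aug)
Initial deposit = cushion − low point = $2,886.08 − (-$955.15) = $3,841.23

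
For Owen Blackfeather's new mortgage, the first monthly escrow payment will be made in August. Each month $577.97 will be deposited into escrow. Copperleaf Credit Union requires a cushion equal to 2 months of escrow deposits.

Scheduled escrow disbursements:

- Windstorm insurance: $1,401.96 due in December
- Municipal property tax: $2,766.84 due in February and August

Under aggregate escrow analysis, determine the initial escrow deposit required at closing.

$4,045.79

Cushion = 2 × $577.97 = $1,155.94
Trial balance (start $0, +$577.97 each month, − disbursements):
  Aug: +$577.97 − $2,766.84 → -$2,188.87
  Sep: +$577.97 → -$1,610.90
  Oct: +$577.97 → -$1,032.93
  Nov: +$577.97 → -$454.96
  Dec: +$577.97 − $1,401.96 → -$1,278.95
  Jan: +$577.97 → -$700.98
  Feb: +$577.97 − $2,766.84 → -$2,889.85
  Mar: +$577.97 → -$2,311.88
  Apr: +$577.97 → -$1,733.91
  May: +$577.97 → -$1,155.94
  Jun: +$577.97 → -$577.97
  Jul: +$577.97 → $0.00
Lowest trial balance = -$2,889.85 (Feb)
Initial deposit = cushion − low point = $1,155.94 − (-$2,889.85) = $4,045.79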